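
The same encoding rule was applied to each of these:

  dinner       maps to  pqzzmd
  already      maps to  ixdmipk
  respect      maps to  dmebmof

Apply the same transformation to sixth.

eqjft

Vowels shift forward by 8 and consonants shift forward by 12.
For sixth: s(cons)+12=e, i(vowel)+8=q, x(cons)+12=j, t(cons)+12=f, h(cons)+12=t.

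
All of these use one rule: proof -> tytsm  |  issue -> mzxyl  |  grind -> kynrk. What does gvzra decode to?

Shifts by position in proof: pos 0: p→t (+4), pos 1: r→y (+7), pos 2: o→t (+5), pos 3: o→s (+4), pos 4: f→m (+7) — repeating every 3. A repeating key of period 3 is used — shifts +4, +7, +5 over and over.
Undoing it on gvzra: g−4=c, v−7=o, z−5=u, r−4=n, a−7=t.

count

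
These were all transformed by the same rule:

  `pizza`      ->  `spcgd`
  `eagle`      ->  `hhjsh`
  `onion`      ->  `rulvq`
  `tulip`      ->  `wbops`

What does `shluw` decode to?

paint

Shifts by position in pizza: pos 0: p→s (+3), pos 1: i→p (+7), pos 2: z→c (+3), pos 3: z→g (+7) — repeating every 2. The shifts repeat in a cycle of length 2: positions 0,1,… shift by +3, +7, then the pattern repeats.
Decoding shluw: s−3=p, h−7=a, l−3=i, u−7=n, w−3=t.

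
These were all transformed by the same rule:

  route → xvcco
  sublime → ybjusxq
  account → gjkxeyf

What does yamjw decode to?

steam

The shift increases by 1 at each position, starting from +6: 6, 7, 8, ….
Decoding yamjw: y−6=s, a−7=t, m−8=e, j−9=a, w−10=m.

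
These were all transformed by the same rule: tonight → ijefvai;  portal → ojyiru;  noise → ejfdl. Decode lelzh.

enemy

t(19)→i(8) and o(14)→j(9) fit y≡5x+17 (mod 26); the inverse of 5 mod 26 is 21. Each letter's alphabet position (a=0..z=25) is mapped through 5·x+17 mod 26 — an affine cipher.
Undoing it on lelzh: l(11)→21·(11−17)≡4=e; e(4)→21·(4−17)≡13=n; l(11)→21·(11−17)≡4=e; z(25)→21·(25−17)≡12=m; h(7)→21·(7−17)≡24=y (all mod 26).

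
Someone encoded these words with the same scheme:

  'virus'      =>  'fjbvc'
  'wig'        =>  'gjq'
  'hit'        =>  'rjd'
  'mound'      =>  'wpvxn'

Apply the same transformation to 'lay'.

The shift depends on letter class: consonant v→f is +10, but vowel i→j is +1. Two shifts are in play — +1 for a/e/i/o/u, +10 for every other letter.
For lay: l(cons)+10=v, a(vowel)+1=b, y(cons)+10=i.

vbi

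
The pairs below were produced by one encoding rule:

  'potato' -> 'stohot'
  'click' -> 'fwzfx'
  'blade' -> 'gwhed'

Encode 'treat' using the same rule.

p(15)→s(18) and o(14)→t(19) fit y≡25x+7 (mod 26); the inverse of 25 mod 26 is 25. Each letter's alphabet position (a=0..z=25) is mapped through 25·x+7 mod 26 — an affine cipher.
For treat: t(19)→25·19+7≡14=o; r(17)→25·17+7≡16=q; e(4)→25·4+7≡3=d; a(0)→25·0+7≡7=h; t(19)→25·19+7≡14=o (all mod 26).

oqdho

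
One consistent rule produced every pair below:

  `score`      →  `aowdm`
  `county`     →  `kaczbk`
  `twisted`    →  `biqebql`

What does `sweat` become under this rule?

aimmb

Shifts by position in score: pos 0: s→a (+8), pos 1: c→o (+12), pos 2: o→w (+8), pos 3: r→d (+12) — repeating every 2. It's a Vigenère-style cipher with numeric key [8,12]: position i shifts by key[i mod 2].
Applying it to sweat: s+8=a, w+12=i, e+8=m, a+12=m, t+8=b.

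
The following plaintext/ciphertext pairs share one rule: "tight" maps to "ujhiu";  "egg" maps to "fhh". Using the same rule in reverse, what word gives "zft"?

yes

Every letter moves 1 place later in the alphabet, wrapping around z→a.
Reversing it on zft: z−1=y, f−1=e, t−1=s.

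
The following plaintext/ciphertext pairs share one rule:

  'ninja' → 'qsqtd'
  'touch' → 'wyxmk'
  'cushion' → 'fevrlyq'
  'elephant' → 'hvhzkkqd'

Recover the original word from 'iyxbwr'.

Shifts by position in ninja: pos 0: n→q (+3), pos 1: i→s (+10), pos 2: n→q (+3), pos 3: j→t (+10) — repeating every 2. The shifts repeat in a cycle of length 2: positions 0,1,… shift by +3, +10, then the pattern repeats.
Reversing it on iyxbwr: i−3=f, y−10=o, x−3=u, b−10=r, w−3=t, r−10=h.

fourth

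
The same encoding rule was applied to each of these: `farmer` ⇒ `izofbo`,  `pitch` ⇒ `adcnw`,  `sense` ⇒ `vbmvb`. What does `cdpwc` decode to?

This is an affine cipher: with a=0,…,z=25, each position x becomes (7x+25) mod 26.
Undoing it on cdpwc: c(2)→15·(2−25)≡19=t; d(3)→15·(3−25)≡8=i; p(15)→15·(15−25)≡6=g; w(22)→15·(22−25)≡7=h; c(2)→15·(2−25)≡19=t (all mod 26).

tight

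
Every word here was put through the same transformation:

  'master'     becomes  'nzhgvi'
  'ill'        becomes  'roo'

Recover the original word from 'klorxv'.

police

Each pair mirrors across the alphabet (m↔n, a↔z, s↔h): positions sum to 25. Letters are reflected about the middle of the alphabet (position → 25−position): Atbash.
Undoing it on klorxv: k↔p, l↔o, o↔l, r↔i, x↔c, v↔e.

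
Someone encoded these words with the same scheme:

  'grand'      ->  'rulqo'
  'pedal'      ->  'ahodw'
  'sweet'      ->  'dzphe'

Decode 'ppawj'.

empty

The shifts repeat in a cycle of length 2: positions 0,1,… shift by +11, +3, then the pattern repeats.
Reversing it on ppawj: p−11=e, p−3=m, a−11=p, w−3=t, j−11=y.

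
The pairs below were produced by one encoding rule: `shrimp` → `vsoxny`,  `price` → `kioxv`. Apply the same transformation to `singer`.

The output letters match the input read backwards, each shifted +6: shrimp reversed is pmirhs. Read the word backwards and shift each letter +6.
For singer: reverse → regnis; then shift: r+6=x, e+6=k, g+6=m, n+6=t, i+6=o, s+6=y.

xkmtoy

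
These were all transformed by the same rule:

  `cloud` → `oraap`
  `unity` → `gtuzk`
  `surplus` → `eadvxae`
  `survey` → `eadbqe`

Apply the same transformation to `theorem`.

Shifts by position in cloud: pos 0: c→o (+12), pos 1: l→r (+6), pos 2: o→a (+12), pos 3: u→a (+6) — repeating every 2. The shifts repeat in a cycle of length 2: positions 0,1,… shift by +12, +6, then the pattern repeats.
For theorem: t+12=f, h+6=n, e+12=q, o+6=u, r+12=d, e+6=k, m+12=y.

fnqudky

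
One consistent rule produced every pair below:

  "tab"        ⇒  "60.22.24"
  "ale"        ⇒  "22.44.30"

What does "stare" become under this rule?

58.60.22.56.30

t(#20)→60 and a(#1)→22: differences scale by 2, so n = 2·pos + 20. Each letter becomes 2×(its alphabet position, a=1..z=26) + 20.
For stare: s=19→58, t=20→60, a=1→22, r=18→56, e=5→30.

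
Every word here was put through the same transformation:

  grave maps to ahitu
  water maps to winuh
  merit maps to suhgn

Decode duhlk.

herbs

g(6)→a(0) and r(17)→h(7) fit y≡3x+8 (mod 26); the inverse of 3 mod 26 is 9. This is an affine cipher: with a=0,…,z=25, each position x becomes (3x+8) mod 26.
Undoing it on duhlk: d(3)→9·(3−8)≡7=h; u(20)→9·(20−8)≡4=e; h(7)→9·(7−8)≡17=r; l(11)→9·(11−8)≡1=b; k(10)→9·(10−8)≡18=s (all mod 26).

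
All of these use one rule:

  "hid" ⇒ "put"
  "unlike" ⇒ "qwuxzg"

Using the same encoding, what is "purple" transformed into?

qxbdgb

The output letters match the input read backwards, each shifted +12: hid reversed is dih. The word is reversed, then every letter is shifted forward by 12.
On purple: reverse → elprup; then shift: e+12=q, l+12=x, p+12=b, r+12=d, u+12=g, p+12=b.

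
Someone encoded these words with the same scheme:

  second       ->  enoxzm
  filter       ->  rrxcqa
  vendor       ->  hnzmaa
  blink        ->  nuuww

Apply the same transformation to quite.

cducq

A repeating key of period 2 is used — shifts +12, +9 over and over.
On quite: q+12=c, u+9=d, i+12=u, t+9=c, e+12=q.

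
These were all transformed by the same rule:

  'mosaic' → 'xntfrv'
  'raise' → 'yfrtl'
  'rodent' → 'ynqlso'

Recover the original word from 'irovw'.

Treating letters as 0–25, the rule is x ↦ 21x + 5 (mod 26).
Decoding irovw: i(8)→5·(8−5)≡15=p; r(17)→5·(17−5)≡8=i; o(14)→5·(14−5)≡19=t; v(21)→5·(21−5)≡2=c; w(22)→5·(22−5)≡7=h (all mod 26).

pitch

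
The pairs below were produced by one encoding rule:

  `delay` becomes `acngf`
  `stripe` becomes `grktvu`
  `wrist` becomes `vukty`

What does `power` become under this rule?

Read the word backwards and shift each letter +2.
Applying it to power: reverse → rewop; then shift: r+2=t, e+2=g, w+2=y, o+2=q, p+2=r.

tgyqr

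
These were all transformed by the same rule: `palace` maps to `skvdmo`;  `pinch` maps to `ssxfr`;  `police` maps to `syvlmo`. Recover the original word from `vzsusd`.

spirit

It's a Vigenère-style cipher with numeric key [3,10,10]: position i shifts by key[i mod 3].
Undoing it on vzsusd: v−3=s, z−10=p, s−10=i, u−3=r, s−10=i, d−10=t.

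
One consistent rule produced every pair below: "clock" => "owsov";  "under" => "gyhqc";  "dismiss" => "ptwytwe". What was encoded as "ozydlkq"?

courage

Shifts by position in clock: pos 0: c→o (+12), pos 1: l→w (+11), pos 2: o→s (+4), pos 3: c→o (+12), pos 4: k→v (+11) — repeating every 3. A repeating key of period 3 is used — shifts +12, +11, +4 over and over.
Undoing it on ozydlkq: o−12=c, z−11=o, y−4=u, d−12=r, l−11=a, k−4=g, q−12=e.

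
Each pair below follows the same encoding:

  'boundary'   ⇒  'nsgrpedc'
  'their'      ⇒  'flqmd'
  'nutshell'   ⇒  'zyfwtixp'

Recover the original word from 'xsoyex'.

Shifts by position in boundary: pos 0: b→n (+12), pos 1: o→s (+4), pos 2: u→g (+12), pos 3: n→r (+4) — repeating every 2. A repeating key of period 2 is used — shifts +12, +4 over and over.
Decoding xsoyex: x−12=l, s−4=o, o−12=c, y−4=u, e−12=s, x−4=t.

locust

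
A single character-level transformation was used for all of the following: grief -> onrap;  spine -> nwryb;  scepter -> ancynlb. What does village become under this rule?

The output letters match the input read backwards, each shifted +9: grief reversed is feirg. The word is reversed, then every letter is shifted forward by 9.
On village: reverse → egalliv; then shift: e+9=n, g+9=p, a+9=j, l+9=u, l+9=u, i+9=r, v+9=e.

npjuure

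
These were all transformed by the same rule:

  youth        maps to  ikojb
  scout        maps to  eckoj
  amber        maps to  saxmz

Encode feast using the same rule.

y(24)→i(8) and o(14)→k(10) fit y≡5x+18 (mod 26); the inverse of 5 mod 26 is 21. Treating letters as 0–25, the rule is x ↦ 5x + 18 (mod 26).
On feast: f(5)→5·5+18≡17=r; e(4)→5·4+18≡12=m; a(0)→5·0+18≡18=s; s(18)→5·18+18≡4=e; t(19)→5·19+18≡9=j (all mod 26).

rmsej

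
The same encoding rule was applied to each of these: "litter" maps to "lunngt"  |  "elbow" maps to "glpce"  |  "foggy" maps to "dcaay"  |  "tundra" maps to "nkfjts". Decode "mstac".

l(11)→l(11) and i(8)→u(20) fit y≡23x+18 (mod 26); the inverse of 23 mod 26 is 17. Each letter's alphabet position (a=0..z=25) is mapped through 23·x+18 mod 26 — an affine cipher.
Decoding mstac: m(12)→17·(12−18)≡2=c; s(18)→17·(18−18)≡0=a; t(19)→17·(19−18)≡17=r; a(0)→17·(0−18)≡6=g; c(2)→17·(2−18)≡14=o (all mod 26).

cargo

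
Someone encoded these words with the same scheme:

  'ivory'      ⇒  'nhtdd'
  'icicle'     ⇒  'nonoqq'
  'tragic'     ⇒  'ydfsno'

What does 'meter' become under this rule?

Shifts by position in ivory: pos 0: i→n (+5), pos 1: v→h (+12), pos 2: o→t (+5), pos 3: r→d (+12) — repeating every 2. The shifts repeat in a cycle of length 2: positions 0,1,… shift by +5, +12, then the pattern repeats.
Applying it to meter: m+5=r, e+12=q, t+5=y, e+12=q, r+5=w.

rqyqw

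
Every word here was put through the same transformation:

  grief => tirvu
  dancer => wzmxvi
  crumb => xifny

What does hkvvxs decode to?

speech

Each pair mirrors across the alphabet (g↔t, r↔i, i↔r): positions sum to 25. This is the alphabet-reversal cipher (Atbash): a becomes z, b becomes y, etc.
Reversing it on hkvvxs: h↔s, k↔p, v↔e, v↔e, x↔c, s↔h.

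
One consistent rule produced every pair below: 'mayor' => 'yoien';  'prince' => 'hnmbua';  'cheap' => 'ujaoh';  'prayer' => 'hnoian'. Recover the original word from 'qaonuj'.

search

Treating letters as 0–25, the rule is x ↦ 3x + 14 (mod 26).
Decoding qaonuj: q(16)→9·(16−14)≡18=s; a(0)→9·(0−14)≡4=e; o(14)→9·(14−14)≡0=a; n(13)→9·(13−14)≡17=r; u(20)→9·(20−14)≡2=c; j(9)→9·(9−14)≡7=h (all mod 26).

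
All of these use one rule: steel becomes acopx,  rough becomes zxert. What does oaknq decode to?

grace

Letter i (0-indexed) is shifted by i+8, so successive shifts are 8, 9, 10, ….
Decoding oaknq: o−8=g, a−9=r, k−10=a, n−11=c, q−12=e.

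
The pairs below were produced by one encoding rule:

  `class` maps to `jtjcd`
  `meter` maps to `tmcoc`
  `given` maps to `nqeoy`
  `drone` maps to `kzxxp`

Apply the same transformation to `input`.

pvyee

In class: c→j is +7, l→t is +8, a→j is +9, s→c is +10 — the shift increases by 1 each position. The shift increases by 1 at each position, starting from +7: 7, 8, 9, ….
For input: i+7=p, n+8=v, p+9=y, u+10=e, t+11=e.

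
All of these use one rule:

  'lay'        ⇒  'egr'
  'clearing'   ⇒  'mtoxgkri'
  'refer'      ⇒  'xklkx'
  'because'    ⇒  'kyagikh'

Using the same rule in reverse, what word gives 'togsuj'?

The output letters match the input read backwards, each shifted +6: lay reversed is yal. The word is reversed, then every letter is shifted forward by 6.
Undoing it on togsuj: shift back: t−6=n, o−6=i, g−6=a, s−6=m, u−6=o, j−6=d → niamod; then reverse → domain.

domain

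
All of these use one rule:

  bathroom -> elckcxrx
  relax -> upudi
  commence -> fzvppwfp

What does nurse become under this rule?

qfavp

Shifts by position in bathroom: pos 0: b→e (+3), pos 1: a→l (+11), pos 2: t→c (+9), pos 3: h→k (+3), pos 4: r→c (+11), pos 5: o→x (+9) — repeating every 3. The shifts repeat in a cycle of length 3: positions 0,1,… shift by +3, +11, +9, then the pattern repeats.
For nurse: n+3=q, u+11=f, r+9=a, s+3=v, e+11=p.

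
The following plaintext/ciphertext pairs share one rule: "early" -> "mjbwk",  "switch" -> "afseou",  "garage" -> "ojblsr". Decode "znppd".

Each letter shifts forward by (position + 8), i.e. 8, 9, 10, … — the shift grows by one for each successive letter.
Reversing it on znppd: z−8=r, n−9=e, p−10=f, p−11=e, d−12=r.

refer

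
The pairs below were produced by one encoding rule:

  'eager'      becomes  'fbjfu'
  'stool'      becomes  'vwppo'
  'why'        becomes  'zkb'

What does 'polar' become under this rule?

The shift depends on letter class: consonant g→j is +3, but vowel e→f is +1. The rule splits by letter class: vowels +1, consonants +3.
Applying it to polar: p(cons)+3=s, o(vowel)+1=p, l(cons)+3=o, a(vowel)+1=b, r(cons)+3=u.

spobu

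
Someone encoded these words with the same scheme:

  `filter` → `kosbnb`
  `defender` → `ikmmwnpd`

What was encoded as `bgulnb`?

wander

In filter: f→k is +5, i→o is +6, l→s is +7, t→b is +8 — the shift increases by 1 each position. Each letter shifts forward by (position + 5), i.e. 5, 6, 7, … — the shift grows by one for each successive letter.
Reversing it on bgulnb: b−5=w, g−6=a, u−7=n, l−8=d, n−9=e, b−10=r.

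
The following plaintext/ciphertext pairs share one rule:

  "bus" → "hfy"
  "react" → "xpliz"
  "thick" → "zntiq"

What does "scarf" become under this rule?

The shift depends on letter class: consonant b→h is +6, but vowel u→f is +11. Vowels shift forward by 11 and consonants shift forward by 6.
Applying it to scarf: s(cons)+6=y, c(cons)+6=i, a(vowel)+11=l, r(cons)+6=x, f(cons)+6=l.

yilxl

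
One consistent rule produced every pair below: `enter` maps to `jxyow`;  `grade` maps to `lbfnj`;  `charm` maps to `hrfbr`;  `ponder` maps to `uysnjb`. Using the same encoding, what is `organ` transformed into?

Shifts by position in enter: pos 0: e→j (+5), pos 1: n→x (+10), pos 2: t→y (+5), pos 3: e→o (+10) — repeating every 2. The shifts repeat in a cycle of length 2: positions 0,1,… shift by +5, +10, then the pattern repeats.
Applying it to organ: o+5=t, r+10=b, g+5=l, a+10=k, n+5=s.

tblks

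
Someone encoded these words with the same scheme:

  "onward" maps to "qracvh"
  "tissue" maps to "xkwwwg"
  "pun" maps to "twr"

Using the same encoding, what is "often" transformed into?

qjxgr

The shift depends on letter class: consonant n→r is +4, but vowel o→q is +2. The rule splits by letter class: vowels +2, consonants +4.
Applying it to often: o(vowel)+2=q, f(cons)+4=j, t(cons)+4=x, e(vowel)+2=g, n(cons)+4=r.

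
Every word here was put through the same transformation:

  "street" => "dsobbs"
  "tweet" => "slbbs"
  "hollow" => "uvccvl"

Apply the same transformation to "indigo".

s(18)→d(3) and t(19)→s(18) fit y≡15x+19 (mod 26); the inverse of 15 mod 26 is 7. Each letter's alphabet position (a=0..z=25) is mapped through 15·x+19 mod 26 — an affine cipher.
For indigo: i(8)→15·8+19≡9=j; n(13)→15·13+19≡6=g; d(3)→15·3+19≡12=m; i(8)→15·8+19≡9=j; g(6)→15·6+19≡5=f; o(14)→15·14+19≡21=v (all mod 26).

jgmjfv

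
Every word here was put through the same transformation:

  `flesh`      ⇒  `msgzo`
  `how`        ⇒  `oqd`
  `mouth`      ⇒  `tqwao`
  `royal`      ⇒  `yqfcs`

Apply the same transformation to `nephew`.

The shift depends on letter class: consonant f→m is +7, but vowel e→g is +2. Two shifts are in play — +2 for a/e/i/o/u, +7 for every other letter.
Applying it to nephew: n(cons)+7=u, e(vowel)+2=g, p(cons)+7=w, h(cons)+7=o, e(vowel)+2=g, w(cons)+7=d.

ugwogd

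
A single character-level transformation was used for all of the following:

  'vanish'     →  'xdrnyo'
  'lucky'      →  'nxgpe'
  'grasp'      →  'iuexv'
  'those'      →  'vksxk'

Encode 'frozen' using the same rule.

huseku

In vanish: v→x is +2, a→d is +3, n→r is +4, i→n is +5 — the shift increases by 1 each position. The shift increases by 1 at each position, starting from +2: 2, 3, 4, ….
Applying it to frozen: f+2=h, r+3=u, o+4=s, z+5=e, e+6=k, n+7=u.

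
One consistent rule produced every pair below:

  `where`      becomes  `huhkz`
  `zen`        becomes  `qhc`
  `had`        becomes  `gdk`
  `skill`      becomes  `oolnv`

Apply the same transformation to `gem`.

The output letters match the input read backwards, each shifted +3: where reversed is erehw. The word is reversed, then every letter is shifted forward by 3.
For gem: reverse → meg; then shift: m+3=p, e+3=h, g+3=j.

phj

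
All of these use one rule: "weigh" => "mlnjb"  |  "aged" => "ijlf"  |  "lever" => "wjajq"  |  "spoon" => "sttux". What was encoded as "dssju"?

The output letters match the input read backwards, each shifted +5: weigh reversed is hgiew. Two steps: reverse the string, then apply a Caesar shift of +5.
Decoding dssju: shift back: d−5=y, s−5=n, s−5=n, j−5=e, u−5=p → ynnep; then reverse → penny.

penny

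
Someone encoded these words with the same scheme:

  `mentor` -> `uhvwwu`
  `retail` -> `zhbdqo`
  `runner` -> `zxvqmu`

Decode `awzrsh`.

stroke

Shifts by position in mentor: pos 0: m→u (+8), pos 1: e→h (+3), pos 2: n→v (+8), pos 3: t→w (+3) — repeating every 2. It's a Vigenère-style cipher with numeric key [8,3]: position i shifts by key[i mod 2].
Reversing it on awzrsh: a−8=s, w−3=t, z−8=r, r−3=o, s−8=k, h−3=e.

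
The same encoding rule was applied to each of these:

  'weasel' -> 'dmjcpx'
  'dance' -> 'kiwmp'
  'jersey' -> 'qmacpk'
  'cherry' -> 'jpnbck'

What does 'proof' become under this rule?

In weasel: w→d is +7, e→m is +8, a→j is +9, s→c is +10 — the shift increases by 1 each position. Letter i (0-indexed) is shifted by i+7, so successive shifts are 7, 8, 9, ….
For proof: p+7=w, r+8=z, o+9=x, o+10=y, f+11=q.

wzxyq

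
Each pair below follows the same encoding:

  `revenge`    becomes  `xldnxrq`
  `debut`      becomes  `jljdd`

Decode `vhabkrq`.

passage

In revenge: r→x is +6, e→l is +7, v→d is +8, e→n is +9 — the shift increases by 1 each position. Each letter shifts forward by (position + 6), i.e. 6, 7, 8, … — the shift grows by one for each successive letter.
Reversing it on vhabkrq: v−6=p, h−7=a, a−8=s, b−9=s, k−10=a, r−11=g, q−12=e.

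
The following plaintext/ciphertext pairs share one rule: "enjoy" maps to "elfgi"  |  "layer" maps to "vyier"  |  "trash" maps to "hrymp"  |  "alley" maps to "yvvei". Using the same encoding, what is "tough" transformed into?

hgcup

e(4)→e(4) and n(13)→l(11) fit y≡21x+24 (mod 26); the inverse of 21 mod 26 is 5. Treating letters as 0–25, the rule is x ↦ 21x + 24 (mod 26).
Applying it to tough: t(19)→21·19+24≡7=h; o(14)→21·14+24≡6=g; u(20)→21·20+24≡2=c; g(6)→21·6+24≡20=u; h(7)→21·7+24≡15=p (all mod 26).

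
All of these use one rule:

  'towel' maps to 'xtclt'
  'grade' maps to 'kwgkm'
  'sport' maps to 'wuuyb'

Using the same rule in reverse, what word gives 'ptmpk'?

logic

In towel: t→x is +4, o→t is +5, w→c is +6, e→l is +7 — the shift increases by 1 each position. Each letter shifts forward by (position + 4), i.e. 4, 5, 6, … — the shift grows by one for each successive letter.
Decoding ptmpk: p−4=l, t−5=o, m−6=g, p−7=i, k−8=c.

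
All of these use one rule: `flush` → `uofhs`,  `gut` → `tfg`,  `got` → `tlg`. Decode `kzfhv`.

Each pair mirrors across the alphabet (f↔u, l↔o, u↔f): positions sum to 25. Each letter is replaced by its mirror in the alphabet: a↔z, b↔y, c↔x, and so on (the Atbash cipher).
Undoing it on kzfhv: k↔p, z↔a, f↔u, h↔s, v↔e.

pause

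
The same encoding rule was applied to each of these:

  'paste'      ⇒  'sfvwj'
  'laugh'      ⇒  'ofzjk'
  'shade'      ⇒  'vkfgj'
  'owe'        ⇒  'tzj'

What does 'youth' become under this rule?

The shift depends on letter class: consonant p→s is +3, but vowel a→f is +5. Two shifts are in play — +5 for a/e/i/o/u, +3 for every other letter.
For youth: y(cons)+3=b, o(vowel)+5=t, u(vowel)+5=z, t(cons)+3=w, h(cons)+3=k.

btzwk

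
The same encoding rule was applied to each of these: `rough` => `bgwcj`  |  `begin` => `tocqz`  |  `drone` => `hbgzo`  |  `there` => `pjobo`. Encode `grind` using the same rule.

cbqzh

r(17)→b(1) and o(14)→g(6) fit y≡7x+12 (mod 26); the inverse of 7 mod 26 is 15. Treating letters as 0–25, the rule is x ↦ 7x + 12 (mod 26).
For grind: g(6)→7·6+12≡2=c; r(17)→7·17+12≡1=b; i(8)→7·8+12≡16=q; n(13)→7·13+12≡25=z; d(3)→7·3+12≡7=h (all mod 26).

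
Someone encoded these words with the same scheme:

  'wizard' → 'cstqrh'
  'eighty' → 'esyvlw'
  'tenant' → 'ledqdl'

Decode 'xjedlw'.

plenty

w(22)→c(2) and i(8)→s(18) fit y≡23x+16 (mod 26); the inverse of 23 mod 26 is 17. Each letter's alphabet position (a=0..z=25) is mapped through 23·x+16 mod 26 — an affine cipher.
Reversing it on xjedlw: x(23)→17·(23−16)≡15=p; j(9)→17·(9−16)≡11=l; e(4)→17·(4−16)≡4=e; d(3)→17·(3−16)≡13=n; l(11)→17·(11−16)≡19=t; w(22)→17·(22−16)≡24=y (all mod 26).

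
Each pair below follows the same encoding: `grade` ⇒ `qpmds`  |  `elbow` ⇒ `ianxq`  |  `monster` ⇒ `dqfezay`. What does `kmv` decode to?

The output letters match the input read backwards, each shifted +12: grade reversed is edarg. Read the word backwards and shift each letter +12.
Reversing it on kmv: shift back: k−12=y, m−12=a, v−12=j → yaj; then reverse → jay.

jay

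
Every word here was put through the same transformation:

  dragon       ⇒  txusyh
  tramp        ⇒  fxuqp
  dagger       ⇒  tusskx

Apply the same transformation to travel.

fxunkz

Each letter's alphabet position (a=0..z=25) is mapped through 17·x+20 mod 26 — an affine cipher.
On travel: t(19)→17·19+20≡5=f; r(17)→17·17+20≡23=x; a(0)→17·0+20≡20=u; v(21)→17·21+20≡13=n; e(4)→17·4+20≡10=k; l(11)→17·11+20≡25=z (all mod 26).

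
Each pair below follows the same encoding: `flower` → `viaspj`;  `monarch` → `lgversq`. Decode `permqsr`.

nominal

The output letters match the input read backwards, each shifted +4: flower reversed is rewolf. Two steps: reverse the string, then apply a Caesar shift of +4.
Undoing it on permqsr: shift back: p−4=l, e−4=a, r−4=n, m−4=i, q−4=m, s−4=o, r−4=n → lanimon; then reverse → nominal.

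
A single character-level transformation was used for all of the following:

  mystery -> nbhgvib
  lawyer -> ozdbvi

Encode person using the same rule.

Each pair mirrors across the alphabet (m↔n, y↔b, s↔h): positions sum to 25. Letters are reflected about the middle of the alphabet (position → 25−position): Atbash.
Applying it to person: p↔k, e↔v, r↔i, s↔h, o↔l, n↔m.

kvihlm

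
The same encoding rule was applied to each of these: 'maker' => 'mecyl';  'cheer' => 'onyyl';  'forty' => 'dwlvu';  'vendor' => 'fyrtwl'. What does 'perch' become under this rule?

bylon

m(12)→m(12) and a(0)→e(4) fit y≡5x+4 (mod 26); the inverse of 5 mod 26 is 21. Treating letters as 0–25, the rule is x ↦ 5x + 4 (mod 26).
On perch: p(15)→5·15+4≡1=b; e(4)→5·4+4≡24=y; r(17)→5·17+4≡11=l; c(2)→5·2+4≡14=o; h(7)→5·7+4≡13=n (all mod 26).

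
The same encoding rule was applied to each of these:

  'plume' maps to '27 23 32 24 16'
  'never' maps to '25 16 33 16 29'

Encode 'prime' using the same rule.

p is letter #16 and maps to 27: an offset of 11. Each letter is replaced by its alphabet position (a=1..z=26) + 11.
For prime: p=16→27, r=18→29, i=9→20, m=13→24, e=5→16.

27 29 20 24 16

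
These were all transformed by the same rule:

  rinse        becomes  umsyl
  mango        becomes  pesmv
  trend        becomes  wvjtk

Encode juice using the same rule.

mynil

Each letter shifts forward by (position + 3), i.e. 3, 4, 5, … — the shift grows by one for each successive letter.
Applying it to juice: j+3=m, u+4=y, i+5=n, c+6=i, e+7=l.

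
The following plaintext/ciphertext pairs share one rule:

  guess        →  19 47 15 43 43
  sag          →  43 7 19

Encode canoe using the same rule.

11 7 33 35 15

Each letter becomes 2×(its alphabet position, a=1..z=26) + 5.
On canoe: c=3→11, a=1→7, n=14→33, o=15→35, e=5→15.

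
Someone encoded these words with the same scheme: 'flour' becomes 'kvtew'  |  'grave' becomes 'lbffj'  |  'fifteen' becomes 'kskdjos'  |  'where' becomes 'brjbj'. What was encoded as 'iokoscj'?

It's a Vigenère-style cipher with numeric key [5,10]: position i shifts by key[i mod 2].
Reversing it on iokoscj: i−5=d, o−10=e, k−5=f, o−10=e, s−5=n, c−10=s, j−5=e.

defense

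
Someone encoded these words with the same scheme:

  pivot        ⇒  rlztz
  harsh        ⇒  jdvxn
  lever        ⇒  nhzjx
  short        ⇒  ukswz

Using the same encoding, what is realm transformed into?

theqs

In pivot: p→r is +2, i→l is +3, v→z is +4, o→t is +5 — the shift increases by 1 each position. Letter i (0-indexed) is shifted by i+2, so successive shifts are 2, 3, 4, ….
On realm: r+2=t, e+3=h, a+4=e, l+5=q, m+6=s.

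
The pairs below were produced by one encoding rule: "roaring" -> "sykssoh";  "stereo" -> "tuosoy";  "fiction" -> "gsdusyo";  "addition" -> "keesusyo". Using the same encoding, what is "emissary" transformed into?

onsttksz

The shift depends on letter class: consonant r→s is +1, but vowel o→y is +10. Vowels shift forward by 10 and consonants shift forward by 1.
For emissary: e(vowel)+10=o, m(cons)+1=n, i(vowel)+10=s, s(cons)+1=t, s(cons)+1=t, a(vowel)+10=k, r(cons)+1=s, y(cons)+1=z.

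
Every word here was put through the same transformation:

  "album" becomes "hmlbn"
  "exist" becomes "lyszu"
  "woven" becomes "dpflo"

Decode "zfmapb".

Shifts by position in album: pos 0: a→h (+7), pos 1: l→m (+1), pos 2: b→l (+10), pos 3: u→b (+7), pos 4: m→n (+1) — repeating every 3. A repeating key of period 3 is used — shifts +7, +1, +10 over and over.
Undoing it on zfmapb: z−7=s, f−1=e, m−10=c, a−7=t, p−1=o, b−10=r.

sector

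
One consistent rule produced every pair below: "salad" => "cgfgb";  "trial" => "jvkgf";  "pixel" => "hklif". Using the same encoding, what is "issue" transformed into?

kccqi

s(18)→c(2) and a(0)→g(6) fit y≡7x+6 (mod 26); the inverse of 7 mod 26 is 15. Each letter's alphabet position (a=0..z=25) is mapped through 7·x+6 mod 26 — an affine cipher.
On issue: i(8)→7·8+6≡10=k; s(18)→7·18+6≡2=c; s(18)→7·18+6≡2=c; u(20)→7·20+6≡16=q; e(4)→7·4+6≡8=i (all mod 26).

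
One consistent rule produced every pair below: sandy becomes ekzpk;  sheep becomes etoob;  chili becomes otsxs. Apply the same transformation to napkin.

zkbwsz

The rule splits by letter class: vowels +10, consonants +12.
Applying it to napkin: n(cons)+12=z, a(vowel)+10=k, p(cons)+12=b, k(cons)+12=w, i(vowel)+10=s, n(cons)+12=z.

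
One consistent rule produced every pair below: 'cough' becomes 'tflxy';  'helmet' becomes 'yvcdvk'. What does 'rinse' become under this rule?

Compare letters: c→t is +17, o→f is +17, u→l is +17 — a constant shift. It's a constant shift of +17 (ROT17).
For rinse: r+17=i, i+17=z, n+17=e, s+17=j, e+17=v.

izejv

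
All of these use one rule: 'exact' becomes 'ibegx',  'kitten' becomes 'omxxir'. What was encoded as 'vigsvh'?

Compare letters: e→i is +4, x→b is +4, a→e is +4 — a constant shift. This is a Caesar cipher with shift 4.
Decoding vigsvh: v−4=r, i−4=e, g−4=c, s−4=o, v−4=r, h−4=d.

record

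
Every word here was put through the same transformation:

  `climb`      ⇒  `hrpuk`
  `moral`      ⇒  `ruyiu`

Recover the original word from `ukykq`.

perch

In climb: c→h is +5, l→r is +6, i→p is +7, m→u is +8 — the shift increases by 1 each position. Each letter shifts forward by (position + 5), i.e. 5, 6, 7, … — the shift grows by one for each successive letter.
Reversing it on ukykq: u−5=p, k−6=e, y−7=r, k−8=c, q−9=h.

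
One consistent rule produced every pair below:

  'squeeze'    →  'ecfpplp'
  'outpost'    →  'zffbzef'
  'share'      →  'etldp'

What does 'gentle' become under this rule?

The shift depends on letter class: consonant s→e is +12, but vowel u→f is +11. Vowels shift forward by 11 and consonants shift forward by 12.
For gentle: g(cons)+12=s, e(vowel)+11=p, n(cons)+12=z, t(cons)+12=f, l(cons)+12=x, e(vowel)+11=p.

spzfxp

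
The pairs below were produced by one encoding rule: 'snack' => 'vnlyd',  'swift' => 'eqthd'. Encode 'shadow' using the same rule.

hzolsd

The output letters match the input read backwards, each shifted +11: snack reversed is kcans. Two steps: reverse the string, then apply a Caesar shift of +11.
For shadow: reverse → wodahs; then shift: w+11=h, o+11=z, d+11=o, a+11=l, h+11=s, s+11=d.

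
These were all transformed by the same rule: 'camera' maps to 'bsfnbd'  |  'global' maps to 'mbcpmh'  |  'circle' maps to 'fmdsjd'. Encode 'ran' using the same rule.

obs

The output letters match the input read backwards, each shifted +1: camera reversed is aremac. Two steps: reverse the string, then apply a Caesar shift of +1.
Applying it to ran: reverse → nar; then shift: n+1=o, a+1=b, r+1=s.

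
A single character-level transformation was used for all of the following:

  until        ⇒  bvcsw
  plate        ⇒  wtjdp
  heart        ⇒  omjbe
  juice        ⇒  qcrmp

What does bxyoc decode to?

upper

The shift increases by 1 at each position, starting from +7: 7, 8, 9, ….
Decoding bxyoc: b−7=u, x−8=p, y−9=p, o−10=e, c−11=r.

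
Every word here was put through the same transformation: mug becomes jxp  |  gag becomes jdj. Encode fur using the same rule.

uxi

Read the word backwards and shift each letter +3.
On fur: reverse → ruf; then shift: r+3=u, u+3=x, f+3=i.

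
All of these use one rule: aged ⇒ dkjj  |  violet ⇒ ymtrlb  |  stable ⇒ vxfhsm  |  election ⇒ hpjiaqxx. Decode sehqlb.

packet

In aged: a→d is +3, g→k is +4, e→j is +5, d→j is +6 — the shift increases by 1 each position. Each letter shifts forward by (position + 3), i.e. 3, 4, 5, … — the shift grows by one for each successive letter.
Undoing it on sehqlb: s−3=p, e−4=a, h−5=c, q−6=k, l−7=e, b−8=t.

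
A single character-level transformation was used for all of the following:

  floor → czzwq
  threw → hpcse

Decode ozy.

The word is reversed, then every letter is shifted forward by 11.
Decoding ozy: shift back: o−11=d, z−11=o, y−11=n → don; then reverse → nod.

nod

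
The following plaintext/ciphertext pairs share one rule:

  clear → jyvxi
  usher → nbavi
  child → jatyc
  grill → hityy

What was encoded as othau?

This is an affine cipher: with a=0,…,z=25, each position x becomes (19x+23) mod 26.
Reversing it on othau: o(14)→11·(14−23)≡5=f; t(19)→11·(19−23)≡8=i; h(7)→11·(7−23)≡6=g; a(0)→11·(0−23)≡7=h; u(20)→11·(20−23)≡19=t (all mod 26).

fight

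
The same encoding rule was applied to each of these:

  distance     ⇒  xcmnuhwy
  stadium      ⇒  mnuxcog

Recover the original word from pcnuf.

vital

This is a Caesar cipher with shift 20.
Undoing it on pcnuf: p−20=v, c−20=i, n−20=t, u−20=a, f−20=l.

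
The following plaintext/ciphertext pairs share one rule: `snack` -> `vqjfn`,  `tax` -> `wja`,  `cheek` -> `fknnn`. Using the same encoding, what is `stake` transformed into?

Two shifts are in play — +9 for a/e/i/o/u, +3 for every other letter.
For stake: s(cons)+3=v, t(cons)+3=w, a(vowel)+9=j, k(cons)+3=n, e(vowel)+9=n.

vwjnn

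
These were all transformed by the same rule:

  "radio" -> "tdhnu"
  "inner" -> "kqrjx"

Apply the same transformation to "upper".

Each letter shifts forward by (position + 2), i.e. 2, 3, 4, … — the shift grows by one for each successive letter.
On upper: u+2=w, p+3=s, p+4=t, e+5=j, r+6=x.

wstjx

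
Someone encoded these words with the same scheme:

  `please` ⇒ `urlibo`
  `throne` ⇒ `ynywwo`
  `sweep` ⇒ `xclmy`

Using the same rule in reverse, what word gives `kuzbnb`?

foster

In please: p→u is +5, l→r is +6, e→l is +7, a→i is +8 — the shift increases by 1 each position. The shift increases by 1 at each position, starting from +5: 5, 6, 7, ….
Decoding kuzbnb: k−5=f, u−6=o, z−7=s, b−8=t, n−9=e, b−10=r.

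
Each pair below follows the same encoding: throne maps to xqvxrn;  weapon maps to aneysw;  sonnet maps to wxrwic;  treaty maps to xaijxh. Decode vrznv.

Shifts by position in throne: pos 0: t→x (+4), pos 1: h→q (+9), pos 2: r→v (+4), pos 3: o→x (+9) — repeating every 2. It's a Vigenère-style cipher with numeric key [4,9]: position i shifts by key[i mod 2].
Undoing it on vrznv: v−4=r, r−9=i, z−4=v, n−9=e, v−4=r.

river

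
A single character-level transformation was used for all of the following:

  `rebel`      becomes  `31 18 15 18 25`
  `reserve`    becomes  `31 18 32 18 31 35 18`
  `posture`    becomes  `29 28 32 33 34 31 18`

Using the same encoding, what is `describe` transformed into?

The number is (letter's place in the alphabet, a=1) + 13.
For describe: d=4→17, e=5→18, s=19→32, c=3→16, r=18→31, i=9→22, b=2→15, e=5→18.

17 18 32 16 31 22 15 18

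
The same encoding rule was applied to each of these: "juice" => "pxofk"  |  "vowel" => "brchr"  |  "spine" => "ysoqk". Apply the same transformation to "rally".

xdroe

Shifts by position in juice: pos 0: j→p (+6), pos 1: u→x (+3), pos 2: i→o (+6), pos 3: c→f (+3) — repeating every 2. The shifts repeat in a cycle of length 2: positions 0,1,… shift by +6, +3, then the pattern repeats.
Applying it to rally: r+6=x, a+3=d, l+6=r, l+3=o, y+6=e.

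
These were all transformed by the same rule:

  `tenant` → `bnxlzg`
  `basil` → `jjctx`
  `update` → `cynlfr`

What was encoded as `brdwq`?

Letter i (0-indexed) is shifted by i+8, so successive shifts are 8, 9, 10, ….
Decoding brdwq: b−8=t, r−9=i, d−10=t, w−11=l, q−12=e.

title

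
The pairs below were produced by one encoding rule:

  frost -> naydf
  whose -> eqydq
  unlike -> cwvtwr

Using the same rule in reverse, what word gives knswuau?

In frost: f→n is +8, r→a is +9, o→y is +10, s→d is +11 — the shift increases by 1 each position. Letter i (0-indexed) is shifted by i+8, so successive shifts are 8, 9, 10, ….
Reversing it on knswuau: k−8=c, n−9=e, s−10=i, w−11=l, u−12=i, a−13=n, u−14=g.

ceiling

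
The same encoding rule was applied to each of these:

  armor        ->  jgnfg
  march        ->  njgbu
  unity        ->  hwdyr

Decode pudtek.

a(0)→j(9) and r(17)→g(6) fit y≡9x+9 (mod 26); the inverse of 9 mod 26 is 3. This is an affine cipher: with a=0,…,z=25, each position x becomes (9x+9) mod 26.
Undoing it on pudtek: p(15)→3·(15−9)≡18=s; u(20)→3·(20−9)≡7=h; d(3)→3·(3−9)≡8=i; t(19)→3·(19−9)≡4=e; e(4)→3·(4−9)≡11=l; k(10)→3·(10−9)≡3=d (all mod 26).

shield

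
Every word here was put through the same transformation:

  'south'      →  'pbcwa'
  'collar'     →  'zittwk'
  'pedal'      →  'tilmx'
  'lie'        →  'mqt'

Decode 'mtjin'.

fable

The output letters match the input read backwards, each shifted +8: south reversed is htuos. The word is reversed, then every letter is shifted forward by 8.
Reversing it on mtjin: shift back: m−8=e, t−8=l, j−8=b, i−8=a, n−8=f → elbaf; then reverse → fable.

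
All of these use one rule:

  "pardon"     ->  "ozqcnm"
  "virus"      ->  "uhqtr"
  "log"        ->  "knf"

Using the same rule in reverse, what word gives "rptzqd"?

square

Compare letters: p→o is +25, a→z is +25, r→q is +25 — a constant shift. It's a constant shift of +25 (ROT25).
Undoing it on rptzqd: r−25=s, p−25=q, t−25=u, z−25=a, q−25=r, d−25=e.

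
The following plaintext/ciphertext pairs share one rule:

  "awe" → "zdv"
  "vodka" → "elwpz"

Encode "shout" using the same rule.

Each pair mirrors across the alphabet (a↔z, w↔d, e↔v): positions sum to 25. Each letter is replaced by its mirror in the alphabet: a↔z, b↔y, c↔x, and so on (the Atbash cipher).
Applying it to shout: s↔h, h↔s, o↔l, u↔f, t↔g.

hslfg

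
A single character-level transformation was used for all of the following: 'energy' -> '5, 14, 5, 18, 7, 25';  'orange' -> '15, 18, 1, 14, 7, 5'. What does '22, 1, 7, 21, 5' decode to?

Letters become their 1-indexed alphabet positions: a=1 … z=26.
Reversing it on 22, 1, 7, 21, 5: 22=v, 1=a, 7=g, 21=u, 5=e.

vague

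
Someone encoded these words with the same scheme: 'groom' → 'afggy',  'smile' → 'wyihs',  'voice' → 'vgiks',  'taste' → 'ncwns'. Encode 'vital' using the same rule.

vinch

Treating letters as 0–25, the rule is x ↦ 17x + 2 (mod 26).
On vital: v(21)→17·21+2≡21=v; i(8)→17·8+2≡8=i; t(19)→17·19+2≡13=n; a(0)→17·0+2≡2=c; l(11)→17·11+2≡7=h (all mod 26).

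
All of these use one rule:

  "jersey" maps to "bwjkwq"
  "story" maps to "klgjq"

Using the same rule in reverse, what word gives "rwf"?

zen

Compare letters: j→b is +18, e→w is +18, r→j is +18 — a constant shift. It's a constant shift of +18 (ROT18).
Undoing it on rwf: r−18=z, w−18=e, f−18=n.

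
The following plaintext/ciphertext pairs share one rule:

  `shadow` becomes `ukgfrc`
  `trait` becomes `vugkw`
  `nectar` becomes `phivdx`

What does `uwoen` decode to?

stick

Shifts by position in shadow: pos 0: s→u (+2), pos 1: h→k (+3), pos 2: a→g (+6), pos 3: d→f (+2), pos 4: o→r (+3), pos 5: w→c (+6) — repeating every 3. The shifts repeat in a cycle of length 3: positions 0,1,… shift by +2, +3, +6, then the pattern repeats.
Undoing it on uwoen: u−2=s, w−3=t, o−6=i, e−2=c, n−3=k.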